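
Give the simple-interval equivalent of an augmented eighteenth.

Take out 2 octaves (14 from the number): 18 − 14 = 4.
That makes an augmented eighteenth a compound augmented fourth — 2 octaves plus an augmented fourth.

augmented fourth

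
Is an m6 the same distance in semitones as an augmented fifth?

A minor sixth = 8 semitones = an augmented fifth; enharmonically equal.

Yes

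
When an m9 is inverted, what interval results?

First reduce the compound minor ninth to its simple form, a minor second.
Inverted interval numbers add to nine, so a second pairs with a seventh (2 + 7 = 9).
Quality inverts too: minor becomes major. That makes the inversion a major seventh.

major seventh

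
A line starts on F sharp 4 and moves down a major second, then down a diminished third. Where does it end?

F#4 down a major second → E4 (2 semitones).
Down a diminished third from E4: C##4 (2 semitones down).

C double-sharp 4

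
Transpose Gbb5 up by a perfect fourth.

The fourth takes the letter from G up to C.
Moving 5 semitones up from Gbb5 (the size of a perfect fourth) reaches Cbb6.

Cbb6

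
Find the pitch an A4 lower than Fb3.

Four letter names down from F: C.
Moving 6 semitones down from Fb3 (the size of an augmented fourth) reaches Cbb3.

Cbb3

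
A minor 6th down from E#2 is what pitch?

The sixth takes the letter from E down to G.
Moving 8 semitones down from E#2 (the size of a minor sixth) reaches G##1.

G##1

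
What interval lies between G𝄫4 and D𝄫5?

G to D spans five letter names (G-A-B-C-D) — that makes it a fifth of some quality.
The perfect fifth spans 7 semitones, and Gbb4 to Dbb5 is exactly 7 semitones — so this is a perfect fifth.

perfect fifth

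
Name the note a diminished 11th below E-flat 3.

B 1

Four letters down from E (plus an octave) reaches B.
A diminished eleventh is 16 semitones; 16 semitones down from Eb3 gives B1.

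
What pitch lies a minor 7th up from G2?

F3

Seven letter names up from G: F.
A minor seventh is 10 semitones; 10 semitones up from G2 gives F3.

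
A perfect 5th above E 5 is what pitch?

B 5

The fifth takes the letter from E up to B.
A perfect fifth spans 7 semitones, so from E5 the target pitch is B5.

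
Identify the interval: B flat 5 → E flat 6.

B to E spans four letter names (B-C-D-E), so the interval is some kind of fourth.
Counting semitones, Bb5→Eb6 is 5, which is the perfect fourth.

perfect 4th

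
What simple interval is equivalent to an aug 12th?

augmented fifth

Subtracting seven from the interval number removes an octave: 12 − 7 = 5.
That makes an augmented twelfth a compound augmented fifth — an octave plus an augmented fifth.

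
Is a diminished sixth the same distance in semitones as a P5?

Yes

Both span 7 semitones: a diminished sixth and a perfect fifth are the same chromatic distance.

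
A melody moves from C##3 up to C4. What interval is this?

C to C is the same letter name, plus an octave: an octave.
A perfect octave would be 12 semitones; C##3 to C4 is 10, two semitones narrower, so the interval is doubly diminished.

doubly diminished 8th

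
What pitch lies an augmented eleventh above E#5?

A##6

Counting four letter names plus an octave up from E lands on A.
Moving 18 semitones up from E#5 (the size of an augmented eleventh) reaches A##6.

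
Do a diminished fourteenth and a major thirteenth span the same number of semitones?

Yes

Both span 21 semitones: a diminished fourteenth and a major thirteenth are the same chromatic distance.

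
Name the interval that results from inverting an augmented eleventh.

diminished 5th

First reduce the compound augmented eleventh to its simple form, an augmented fourth.
Inverted interval numbers add to nine, so a fourth pairs with a fifth (4 + 5 = 9).
And augmented becomes diminished under inversion, so we get a diminished fifth.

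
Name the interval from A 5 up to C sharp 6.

A to C spans three letter names (A-B-C) — that makes it a third of some quality.
The major third spans 4 semitones, and A5 to C#6 is exactly 4 semitones — so this is a major third.

major 3rd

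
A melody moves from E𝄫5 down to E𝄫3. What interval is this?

Descending from Ebb5 to Ebb3 is the same interval as ascending Ebb3 to Ebb5.
E to E is the same letter name, plus 2 octaves — that makes it a fifteenth of some quality.
Counting semitones, Ebb3→Ebb5 is 24, which is the perfect fifteenth.
(Equivalently, a compound perfect octave: a perfect octave plus an octave.)

perfect 15th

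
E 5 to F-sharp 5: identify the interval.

major 2nd

E to F spans two letter names (E-F), so the interval is some kind of second.
E5 to F#5 is 2 semitones, matching the major second exactly, so the quality is major.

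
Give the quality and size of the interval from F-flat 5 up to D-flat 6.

major 6th

F to D spans six letter names (F-G-A-B-C-D): a sixth.
Counting semitones, Fb5→Db6 is 9, which is the major sixth.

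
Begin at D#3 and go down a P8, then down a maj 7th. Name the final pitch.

D#3 down a perfect octave → D#2 (12 semitones).
A major seventh down from D#2 is E1.

E1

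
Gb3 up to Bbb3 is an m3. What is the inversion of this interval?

Inverted interval numbers add to nine, so a third pairs with a sixth (3 + 6 = 9).
The quality also flips — minor becomes major — giving a major sixth.

major sixth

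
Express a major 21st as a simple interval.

major seventh

Take out 2 octaves (14 from the number): 21 − 14 = 7.
Quality carries through unchanged, so the simple form is a major seventh.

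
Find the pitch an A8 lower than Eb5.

Ebb4

For an octave the letter name doesn't change: still E, an octave down.
An augmented octave spans 13 semitones, so from Eb5 the target pitch is Ebb4.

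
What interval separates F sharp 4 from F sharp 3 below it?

perfect octave

Descending from F#4 to F#3 is the same interval as ascending F#3 to F#4.
F to F is the same letter name, plus an octave — that makes it an octave of some quality.
The perfect octave spans 12 semitones, and F#3 to F#4 is exactly 12 semitones — so this is a perfect octave.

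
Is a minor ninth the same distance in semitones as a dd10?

A minor ninth spans 13 semitones, and a doubly diminished tenth also spans 13 semitones — they're enharmonic.

Yes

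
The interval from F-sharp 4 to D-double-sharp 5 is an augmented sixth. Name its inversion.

diminished third

The rule of nine gives the new number: 9 − 6 = 3, so a sixth becomes a third.
And augmented becomes diminished under inversion, so we get a diminished third.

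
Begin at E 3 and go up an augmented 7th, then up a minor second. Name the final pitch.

Up an augmented seventh from E3: D##4 (12 semitones up).
D##4 up a minor second → E#4 (1 semitone).

E sharp 4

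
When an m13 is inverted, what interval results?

M3

First reduce the compound minor thirteenth to its simple form, a minor sixth.
The rule of nine gives the new number: 9 − 6 = 3, so a sixth becomes a third.
And minor becomes major under inversion, so we get a major third.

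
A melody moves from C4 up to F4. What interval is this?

C to F spans four letter names (C-D-E-F) — that makes it a fourth of some quality.
Counting semitones, C4→F4 is 5, which is the perfect fourth.

P4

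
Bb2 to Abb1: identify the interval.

augmented ninth

Descending from Bb2 to Abb1 is the same interval as ascending Abb1 to Bb2.
A to B spans two letter names (A-B), plus an octave — that makes it a ninth of some quality.
The major ninth is 14 semitones; here we have 15, one semitone wider: augmented.
(Equivalently, a compound augmented second: an augmented second plus an octave.)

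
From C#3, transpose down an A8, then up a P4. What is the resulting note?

Down an augmented octave from C#3: C2 (13 semitones down).
A perfect fourth up from C2 is F2.

F2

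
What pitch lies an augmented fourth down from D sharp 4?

A 3

Four letter names down from D: A.
An augmented fourth is 6 semitones; 6 semitones down from D#4 gives A3.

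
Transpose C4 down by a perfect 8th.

The letter stays C (same as the start), shifted an octave down.
A perfect octave is 12 semitones; 12 semitones down from C4 gives C3.

C3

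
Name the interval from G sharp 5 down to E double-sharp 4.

Descending from G#5 to E##4 is the same interval as ascending E##4 to G#5.
E to G spans three letter names (E-F-G), plus an octave, so the interval is some kind of tenth.
E##4 to G#5 spans 14 semitones — two semitones narrower than the major tenth (16) — giving a diminished tenth.
(Equivalently, a compound diminished third: a diminished third plus an octave.)

d10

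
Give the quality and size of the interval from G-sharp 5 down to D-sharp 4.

Descending from G#5 to D#4 is the same interval as ascending D#4 to G#5.
D to G spans four letter names (D-E-F-G), plus an octave — that makes it an eleventh of some quality.
D#4 to G#5 is 17 semitones, matching the perfect eleventh exactly, so the quality is perfect.
(Equivalently, a compound perfect fourth: a perfect fourth plus an octave.)

perfect 11th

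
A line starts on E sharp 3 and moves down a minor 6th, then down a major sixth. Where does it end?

Down a minor sixth from E#3: G##2 (8 semitones down).
Down a major sixth from G##2: B#1 (9 semitones down).

B sharp 1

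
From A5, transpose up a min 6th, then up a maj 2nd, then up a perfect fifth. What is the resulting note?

D7

A5 up a minor sixth → F6 (8 semitones).
Up a major second from F6: G6 (2 semitones up).
G6 up a perfect fifth → D7 (7 semitones).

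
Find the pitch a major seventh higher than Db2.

C3

Seven letter names up from D: C.
A major seventh is 11 semitones; 11 semitones up from Db2 gives C3.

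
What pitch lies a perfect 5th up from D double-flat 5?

A double-flat 5

Five letter names up from D: A.
A perfect fifth is 7 semitones; 7 semitones up from Dbb5 gives Abb5.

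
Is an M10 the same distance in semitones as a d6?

16 semitones (major tenth) vs 7 semitones (diminished sixth): not equal.

No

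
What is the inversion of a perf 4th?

Interval numbers invert to sum to nine: 4 + 5 = 9, so a fourth inverts to a fifth.
The quality also flips — perfect stays perfect — giving a perfect fifth.

perfect 5th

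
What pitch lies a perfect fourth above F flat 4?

B double-flat 4

The fourth takes the letter from F up to B.
A perfect fourth spans 5 semitones, so from Fb4 the target pitch is Bbb4.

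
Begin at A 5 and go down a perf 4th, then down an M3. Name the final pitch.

A perfect fourth down from A5 is E5.
E5 down a major third → C5 (4 semitones).

C 5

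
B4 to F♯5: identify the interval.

B to F spans five letter names (B-C-D-E-F) — that makes it a fifth of some quality.
B4 to F#5 is 7 semitones, matching the perfect fifth exactly, so the quality is perfect.

perfect fifth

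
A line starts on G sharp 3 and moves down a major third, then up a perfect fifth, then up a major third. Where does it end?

D sharp 4

G#3 down a major third → E3 (4 semitones).
A perfect fifth up from E3 is B3.
Up a major third from B3: D#4 (4 semitones up).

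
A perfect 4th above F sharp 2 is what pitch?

The fourth takes the letter from F up to B.
A perfect fourth spans 5 semitones, so from F#2 the target pitch is B2.

B 2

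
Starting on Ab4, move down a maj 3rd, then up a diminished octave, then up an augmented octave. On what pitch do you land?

Fb6

Down a major third from Ab4: Fb4 (4 semitones down).
Fb4 up a diminished octave → Fbb5 (11 semitones).
Up an augmented octave from Fbb5: Fb6 (13 semitones up).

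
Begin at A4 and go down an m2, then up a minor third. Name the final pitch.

A4 down a minor second → G#4 (1 semitone).
G#4 up a minor third → B4 (3 semitones).

B4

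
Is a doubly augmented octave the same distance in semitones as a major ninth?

A doubly augmented octave = 14 semitones = a major ninth; enharmonically equal.

Yes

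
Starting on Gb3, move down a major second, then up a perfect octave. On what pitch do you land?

Gb3 down a major second → Fb3 (2 semitones).
Fb3 up a perfect octave → Fb4 (12 semitones).

Fb4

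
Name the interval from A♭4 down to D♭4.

Descending from Ab4 to Db4 is the same interval as ascending Db4 to Ab4.
D to A spans five letter names (D-E-F-G-A) — that makes it a fifth of some quality.
Counting semitones, Db4→Ab4 is 7, which is the perfect fifth.

perfect fifth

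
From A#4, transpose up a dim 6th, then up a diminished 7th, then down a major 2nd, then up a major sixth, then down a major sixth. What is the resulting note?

A diminished sixth up from A#4 is F5.
F5 up a diminished seventh → Ebb6 (9 semitones).
Down a major second from Ebb6: Dbb6 (2 semitones down).
A major sixth up from Dbb6 is Bbb6.
Down a major sixth from Bbb6: Dbb6 (9 semitones down).

Dbb6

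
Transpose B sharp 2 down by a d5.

The fifth takes the letter from B down to E.
A diminished fifth is 6 semitones; 6 semitones down from B#2 gives E##2.

E double-sharp 2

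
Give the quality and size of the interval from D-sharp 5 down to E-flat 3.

Descending from D#5 to Eb3 is the same interval as ascending Eb3 to D#5.
E to D spans seven letter names (E-F-G-A-B-C-D), plus an octave, so the interval is some kind of fourteenth.
Eb3 to D#5 spans 24 semitones — one semitone wider than the major fourteenth (23) — giving an augmented fourteenth.
(Equivalently, a compound augmented seventh: an augmented seventh plus an octave.)

augmented 14th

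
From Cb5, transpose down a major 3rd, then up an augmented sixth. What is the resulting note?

Down a major third from Cb5: Abb4 (4 semitones down).
An augmented sixth up from Abb4 is F5.

F5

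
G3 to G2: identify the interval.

Descending from G3 to G2 is the same interval as ascending G2 to G3.
G to G is the same letter name, plus an octave: an octave.
Counting semitones, G2→G3 is 12, which is the perfect octave.

perfect octave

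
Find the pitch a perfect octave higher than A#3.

A#4

For an octave the letter name doesn't change: still A, an octave up.
Moving 12 semitones up from A#3 (the size of a perfect octave) reaches A#4.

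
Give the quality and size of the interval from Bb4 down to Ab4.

major second

Descending from Bb4 to Ab4 is the same interval as ascending Ab4 to Bb4.
A to B spans two letter names (A-B), so the interval is some kind of second.
Counting semitones, Ab4→Bb4 is 2, which is the major second.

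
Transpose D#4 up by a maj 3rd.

F##4

Counting three letter names up from D lands on F.
A major third is 4 semitones; 4 semitones up from D#4 gives F##4.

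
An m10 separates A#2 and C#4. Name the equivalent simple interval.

Take out an octave (7 from the number): 10 − 7 = 3.
So a minor tenth is an octave plus a minor third. The quality is unchanged.

m3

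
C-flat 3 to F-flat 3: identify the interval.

perfect fourth

C to F spans four letter names (C-D-E-F) — that makes it a fourth of some quality.
Counting semitones, Cb3→Fb3 is 5, which is the perfect fourth.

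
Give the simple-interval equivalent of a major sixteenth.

M2

Each octave removed subtracts seven from the number: 16 − 14 = 2.
So a major sixteenth is 2 octaves plus a major second. The quality is unchanged.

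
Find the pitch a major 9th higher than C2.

Counting two letter names plus an octave up from C lands on D.
A major ninth is 14 semitones; 14 semitones up from C2 gives D3.

D3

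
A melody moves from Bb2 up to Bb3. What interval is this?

B to B is the same letter name, plus an octave — that makes it an octave of some quality.
Counting semitones, Bb2→Bb3 is 12, which is the perfect octave.

perfect octave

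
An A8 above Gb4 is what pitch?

An octave keeps the letter name G, an octave up from G.
Moving 13 semitones up from Gb4 (the size of an augmented octave) reaches G5.

G5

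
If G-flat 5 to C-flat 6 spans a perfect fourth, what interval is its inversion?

Inverted interval numbers add to nine, so a fourth pairs with a fifth (4 + 5 = 9).
The quality also flips — perfect stays perfect — giving a perfect fifth.

perfect 5th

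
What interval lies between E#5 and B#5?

perfect fifth

E to B spans five letter names (E-F-G-A-B): a fifth.
Counting semitones, E#5→B#5 is 7, which is the perfect fifth.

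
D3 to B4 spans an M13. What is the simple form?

Each octave removed subtracts seven from the number: 13 − 7 = 6.
Quality carries through unchanged, so the simple form is a major sixth.

major sixth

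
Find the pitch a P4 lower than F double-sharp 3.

The fourth takes the letter from F down to C.
Moving 5 semitones down from F##3 (the size of a perfect fourth) reaches C##3.

C double-sharp 3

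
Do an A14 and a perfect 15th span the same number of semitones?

An augmented fourteenth = 24 semitones = a perfect fifteenth; enharmonically equal.

Yes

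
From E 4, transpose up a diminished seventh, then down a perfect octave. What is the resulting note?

A diminished seventh up from E4 is Db5.
Db5 down a perfect octave → Db4 (12 semitones).

D flat 4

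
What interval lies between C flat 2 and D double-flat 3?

C to D spans two letter names (C-D), plus an octave, so the interval is some kind of ninth.
At 13 semitones, Cb2→Dbb3 falls one short of a major ninth: minor.
(Equivalently, a compound minor second: a minor second plus an octave.)

minor ninth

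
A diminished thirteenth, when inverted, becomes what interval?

First reduce the compound diminished thirteenth to its simple form, a diminished sixth.
Interval numbers invert to sum to nine: 6 + 3 = 9, so a sixth inverts to a third.
And diminished becomes augmented under inversion, so we get an augmented third.

A3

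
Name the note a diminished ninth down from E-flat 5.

Two letters down from E (plus an octave) reaches D.
Moving 12 semitones down from Eb5 (the size of a diminished ninth) reaches D#4.

D-sharp 4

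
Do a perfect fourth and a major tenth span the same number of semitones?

No

A perfect fourth spans 5 semitones; a major tenth spans 16 semitones. They differ by 11.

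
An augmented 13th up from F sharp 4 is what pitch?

The thirteenth's letter: F up six letter names plus an octave → D.
Moving 22 semitones up from F#4 (the size of an augmented thirteenth) reaches D##6.

D double-sharp 6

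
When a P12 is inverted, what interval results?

First reduce the compound perfect twelfth to its simple form, a perfect fifth.
The rule of nine gives the new number: 9 − 5 = 4, so a fifth becomes a fourth.
And perfect stays perfect under inversion, so we get a perfect fourth.

P4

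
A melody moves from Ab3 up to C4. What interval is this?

A to C spans three letter names (A-B-C), so the interval is some kind of third.
Counting semitones, Ab3→C4 is 4, which is the major third.

M3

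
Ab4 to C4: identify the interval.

minor 6th

Descending from Ab4 to C4 is the same interval as ascending C4 to Ab4.
C to A spans six letter names (C-D-E-F-G-A): a sixth.
C4 to Ab4 is 8 semitones, a half step short of the major sixth (9), so this is minor.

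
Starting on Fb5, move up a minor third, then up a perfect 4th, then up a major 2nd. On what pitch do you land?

A minor third up from Fb5 is Abb5.
Up a perfect fourth from Abb5: Dbb6 (5 semitones up).
A major second up from Dbb6 is Ebb6.

Ebb6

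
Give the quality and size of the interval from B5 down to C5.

major seventh

Descending from B5 to C5 is the same interval as ascending C5 to B5.
C to B spans seven letter names (C-D-E-F-G-A-B) — that makes it a seventh of some quality.
The major seventh spans 11 semitones, and C5 to B5 is exactly 11 semitones — so this is a major seventh.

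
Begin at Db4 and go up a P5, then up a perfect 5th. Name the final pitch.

Eb5

Up a perfect fifth from Db4: Ab4 (7 semitones up).
A perfect fifth up from Ab4 is Eb5.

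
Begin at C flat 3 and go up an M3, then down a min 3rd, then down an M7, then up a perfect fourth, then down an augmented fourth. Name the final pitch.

D double-flat 2

A major third up from Cb3 is Eb3.
Down a minor third from Eb3: C3 (3 semitones down).
C3 down a major seventh → Db2 (11 semitones).
Up a perfect fourth from Db2: Gb2 (5 semitones up).
Down an augmented fourth from Gb2: Dbb2 (6 semitones down).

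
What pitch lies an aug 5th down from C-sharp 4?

Counting five letter names down from C lands on F.
An augmented fifth is 8 semitones; 8 semitones down from C#4 gives F3.

F 3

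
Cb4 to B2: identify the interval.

diminished ninth

Descending from Cb4 to B2 is the same interval as ascending B2 to Cb4.
B to C spans two letter names (B-C), plus an octave: a ninth.
A major ninth would be 14 semitones; B2 to Cb4 is 12, two semitones narrower, so the interval is diminished.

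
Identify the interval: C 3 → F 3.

C to F spans four letter names (C-D-E-F), so the interval is some kind of fourth.
Counting semitones, C3→F3 is 5, which is the perfect fourth.

P4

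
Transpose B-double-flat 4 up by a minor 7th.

Seven letter names up from B: A.
A minor seventh spans 10 semitones, so from Bbb4 the target pitch is Abb5.

A-double-flat 5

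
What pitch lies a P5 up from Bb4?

The fifth takes the letter from B up to F.
Moving 7 semitones up from Bb4 (the size of a perfect fifth) reaches F5.

F5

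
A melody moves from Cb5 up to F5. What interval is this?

augmented 4th

C to F spans four letter names (C-D-E-F) — that makes it a fourth of some quality.
A perfect fourth would be 5 semitones; Cb5 to F5 is 6, one semitone wider, so the interval is augmented.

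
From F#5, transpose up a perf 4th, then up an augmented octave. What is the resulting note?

B#6

A perfect fourth up from F#5 is B5.
B5 up an augmented octave → B#6 (13 semitones).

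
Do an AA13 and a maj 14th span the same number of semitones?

Yes

A doubly augmented thirteenth spans 23 semitones, and a major fourteenth also spans 23 semitones — they're enharmonic.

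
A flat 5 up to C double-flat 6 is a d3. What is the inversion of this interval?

augmented sixth

The rule of nine gives the new number: 9 − 3 = 6, so a third becomes a sixth.
Quality inverts too: diminished becomes augmented. That makes the inversion an augmented sixth.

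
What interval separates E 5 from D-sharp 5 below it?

minor second

Descending from E5 to D#5 is the same interval as ascending D#5 to E5.
D to E spans two letter names (D-E), so the interval is some kind of second.
A major second would be 2 semitones, but D#5 to E5 is 1 — one semitone narrower, making it a minor second.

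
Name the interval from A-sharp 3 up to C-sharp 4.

m3

A to C spans three letter names (A-B-C): a third.
At 3 semitones, A#3→C#4 falls one short of a major third: minor.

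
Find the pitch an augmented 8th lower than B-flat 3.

B-double-flat 2

The letter stays B (same as the start), shifted an octave down.
An augmented octave is 13 semitones; 13 semitones down from Bb3 gives Bbb2.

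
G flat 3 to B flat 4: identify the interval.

G to B spans three letter names (G-A-B), plus an octave, so the interval is some kind of tenth.
Gb3 to Bb4 is 16 semitones, matching the major tenth exactly, so the quality is major.
(Equivalently, a compound major third: a major third plus an octave.)

M10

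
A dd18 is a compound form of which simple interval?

doubly diminished fourth

Each octave removed subtracts seven from the number: 18 − 14 = 4.
Quality carries through unchanged, so the simple form is a doubly diminished fourth.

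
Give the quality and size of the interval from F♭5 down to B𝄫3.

P12

Descending from Fb5 to Bbb3 is the same interval as ascending Bbb3 to Fb5.
B to F spans five letter names (B-C-D-E-F), plus an octave: a twelfth.
The perfect twelfth spans 19 semitones, and Bbb3 to Fb5 is exactly 19 semitones — so this is a perfect twelfth.
(Equivalently, a compound perfect fifth: a perfect fifth plus an octave.)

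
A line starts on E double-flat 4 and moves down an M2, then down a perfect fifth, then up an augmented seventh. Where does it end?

A major second down from Ebb4 is Dbb4.
A perfect fifth down from Dbb4 is Gbb3.
Gbb3 up an augmented seventh → F4 (12 semitones).

F 4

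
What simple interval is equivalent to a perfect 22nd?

perfect octave

Each octave removed subtracts seven from the number: 22 − 14 = 8.
So a perfect twenty-second is 2 octaves plus a perfect octave. The quality is unchanged.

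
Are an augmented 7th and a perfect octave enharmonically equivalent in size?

Yes

An augmented seventh spans 12 semitones, and a perfect octave also spans 12 semitones — they're enharmonic.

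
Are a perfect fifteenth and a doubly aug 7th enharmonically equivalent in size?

24 semitones (perfect fifteenth) vs 13 semitones (doubly augmented seventh): not equal.

No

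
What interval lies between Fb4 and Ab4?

F to A spans three letter names (F-G-A) — that makes it a third of some quality.
The major third spans 4 semitones, and Fb4 to Ab4 is exactly 4 semitones — so this is a major third.

major 3rd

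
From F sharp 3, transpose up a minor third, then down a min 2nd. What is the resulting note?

A minor third up from F#3 is A3.
A minor second down from A3 is G#3.

G sharp 3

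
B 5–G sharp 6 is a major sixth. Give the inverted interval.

m3

Interval numbers invert to sum to nine: 6 + 3 = 9, so a sixth inverts to a third.
And major becomes minor under inversion, so we get a minor third.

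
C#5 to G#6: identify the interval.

perfect twelfth

C to G spans five letter names (C-D-E-F-G), plus an octave, so the interval is some kind of twelfth.
Counting semitones, C#5→G#6 is 19, which is the perfect twelfth.
(Equivalently, a compound perfect fifth: a perfect fifth plus an octave.)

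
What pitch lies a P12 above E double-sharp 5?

The twelfth's letter: E up five letter names plus an octave → B.
Moving 19 semitones up from E##5 (the size of a perfect twelfth) reaches B##6.

B double-sharp 6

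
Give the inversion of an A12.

First reduce the compound augmented twelfth to its simple form, an augmented fifth.
The rule of nine gives the new number: 9 − 5 = 4, so a fifth becomes a fourth.
Quality inverts too: augmented becomes diminished. That makes the inversion a diminished fourth.

d4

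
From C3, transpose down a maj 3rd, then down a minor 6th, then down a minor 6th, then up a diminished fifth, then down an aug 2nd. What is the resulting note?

Down a major third from C3: Ab2 (4 semitones down).
Ab2 down a minor sixth → C2 (8 semitones).
Down a minor sixth from C2: E1 (8 semitones down).
Up a diminished fifth from E1: Bb1 (6 semitones up).
An augmented second down from Bb1 is Abb1.

Abb1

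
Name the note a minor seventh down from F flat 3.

G flat 2

Counting seven letter names down from F lands on G.
A minor seventh spans 10 semitones, so from Fb3 the target pitch is Gb2.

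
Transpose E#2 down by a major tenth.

Three letters down from E (plus an octave) reaches C.
A major tenth is 16 semitones; 16 semitones down from E#2 gives C#1.

C#1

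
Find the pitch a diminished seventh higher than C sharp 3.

Counting seven letter names up from C lands on B.
Moving 9 semitones up from C#3 (the size of a diminished seventh) reaches Bb3.

B flat 3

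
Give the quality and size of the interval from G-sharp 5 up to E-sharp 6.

G to E spans six letter names (G-A-B-C-D-E), so the interval is some kind of sixth.
Counting semitones, G#5→E#6 is 9, which is the major sixth.

major 6th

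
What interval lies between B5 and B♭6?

d8

B to B is the same letter name, plus an octave — that makes it an octave of some quality.
A perfect octave would be 12 semitones; B5 to Bb6 is 11, one semitone narrower, so the interval is diminished.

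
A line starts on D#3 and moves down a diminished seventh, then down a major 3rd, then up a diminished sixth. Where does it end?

Down a diminished seventh from D#3: E##2 (9 semitones down).
Down a major third from E##2: C##2 (4 semitones down).
Up a diminished sixth from C##2: A2 (7 semitones up).

A2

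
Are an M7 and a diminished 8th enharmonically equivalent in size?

Both span 11 semitones: a major seventh and a diminished octave are the same chromatic distance.

Yes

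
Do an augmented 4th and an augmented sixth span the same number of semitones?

An augmented fourth is 6 semitones but an augmented sixth is 10 semitones — different sizes.

No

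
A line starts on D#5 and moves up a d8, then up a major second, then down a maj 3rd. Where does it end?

D#5 up a diminished octave → D6 (11 semitones).
Up a major second from D6: E6 (2 semitones up).
Down a major third from E6: C6 (4 semitones down).

C6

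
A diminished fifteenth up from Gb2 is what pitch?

A fifteenth keeps the letter name G, two octaves up from G.
Moving 23 semitones up from Gb2 (the size of a diminished fifteenth) reaches Gbb4.

Gbb4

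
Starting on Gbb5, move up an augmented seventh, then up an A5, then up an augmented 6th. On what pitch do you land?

Up an augmented seventh from Gbb5: F6 (12 semitones up).
F6 up an augmented fifth → C#7 (8 semitones).
Up an augmented sixth from C#7: A##7 (10 semitones up).

A##7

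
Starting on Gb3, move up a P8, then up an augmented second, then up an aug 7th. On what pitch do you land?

Gb3 up a perfect octave → Gb4 (12 semitones).
An augmented second up from Gb4 is A4.
Up an augmented seventh from A4: G##5 (12 semitones up).

G##5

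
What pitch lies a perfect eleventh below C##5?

G##3

Counting four letter names plus an octave down from C lands on G.
Moving 17 semitones down from C##5 (the size of a perfect eleventh) reaches G##3.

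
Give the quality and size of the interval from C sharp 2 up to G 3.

diminished 12th

C to G spans five letter names (C-D-E-F-G), plus an octave: a twelfth.
The perfect twelfth is 19 semitones; here we have 18, one semitone narrower: diminished.
(Equivalently, a compound diminished fifth: a diminished fifth plus an octave.)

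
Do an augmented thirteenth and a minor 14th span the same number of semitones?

Yes

An augmented thirteenth spans 22 semitones, and a minor fourteenth also spans 22 semitones — they're enharmonic.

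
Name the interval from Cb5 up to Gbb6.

diminished twelfth

C to G spans five letter names (C-D-E-F-G), plus an octave: a twelfth.
The perfect twelfth is 19 semitones; here we have 18, one semitone narrower: diminished.
(Equivalently, a compound diminished fifth: a diminished fifth plus an octave.)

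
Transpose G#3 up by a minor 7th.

Seven letter names up from G: F.
A minor seventh is 10 semitones; 10 semitones up from G#3 gives F#4.

F#4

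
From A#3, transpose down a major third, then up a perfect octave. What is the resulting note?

F#4

Down a major third from A#3: F#3 (4 semitones down).
Up a perfect octave from F#3: F#4 (12 semitones up).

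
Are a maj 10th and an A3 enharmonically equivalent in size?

16 semitones (major tenth) vs 5 semitones (augmented third): not equal.

No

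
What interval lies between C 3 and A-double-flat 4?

C to A spans six letter names (C-D-E-F-G-A), plus an octave: a thirteenth.
A major thirteenth would be 21 semitones; C3 to Abb4 is 19, two semitones narrower, so the interval is diminished.
(Equivalently, a compound diminished sixth: a diminished sixth plus an octave.)

diminished 13th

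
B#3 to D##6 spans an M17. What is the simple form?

major 3rd

Each octave removed subtracts seven from the number: 17 − 14 = 3.
That makes a major seventeenth a compound major third — 2 octaves plus a major third.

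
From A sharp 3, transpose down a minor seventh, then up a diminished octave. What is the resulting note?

B 3

Down a minor seventh from A#3: B#2 (10 semitones down).
A diminished octave up from B#2 is B3.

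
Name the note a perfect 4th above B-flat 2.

E-flat 3

The fourth takes the letter from B up to E.
Moving 5 semitones up from Bb2 (the size of a perfect fourth) reaches Eb3.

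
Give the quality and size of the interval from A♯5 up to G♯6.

minor seventh

A to G spans seven letter names (A-B-C-D-E-F-G): a seventh.
A major seventh would be 11 semitones, but A#5 to G#6 is 10 — one semitone narrower, making it a minor seventh.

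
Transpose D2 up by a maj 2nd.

Two letter names up from D: E.
A major second spans 2 semitones, so from D2 the target pitch is E2.

E2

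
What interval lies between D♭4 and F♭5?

minor 10th

D to F spans three letter names (D-E-F), plus an octave — that makes it a tenth of some quality.
Db4 to Fb5 is 15 semitones, a half step short of the major tenth (16), so this is minor.
(Equivalently, a compound minor third: a minor third plus an octave.)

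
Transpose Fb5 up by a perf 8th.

The letter stays F (same as the start), shifted an octave up.
A perfect octave spans 12 semitones, so from Fb5 the target pitch is Fb6.

Fb6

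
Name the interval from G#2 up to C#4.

perfect 11th

G to C spans four letter names (G-A-B-C), plus an octave, so the interval is some kind of eleventh.
Counting semitones, G#2→C#4 is 17, which is the perfect eleventh.
(Equivalently, a compound perfect fourth: a perfect fourth plus an octave.)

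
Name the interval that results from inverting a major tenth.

First reduce the compound major tenth to its simple form, a major third.
Interval numbers invert to sum to nine: 3 + 6 = 9, so a third inverts to a sixth.
And major becomes minor under inversion, so we get a minor sixth.

minor sixth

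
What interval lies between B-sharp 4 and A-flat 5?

doubly diminished seventh

B to A spans seven letter names (B-C-D-E-F-G-A), so the interval is some kind of seventh.
B#4 to Ab5 spans 8 semitones — three semitones narrower than the major seventh (11) — giving a doubly diminished seventh.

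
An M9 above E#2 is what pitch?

F##3

The ninth's letter: E up two letter names plus an octave → F.
A major ninth spans 14 semitones, so from E#2 the target pitch is F##3.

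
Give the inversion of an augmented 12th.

First reduce the compound augmented twelfth to its simple form, an augmented fifth.
Interval numbers invert to sum to nine: 5 + 4 = 9, so a fifth inverts to a fourth.
The quality also flips — augmented becomes diminished — giving a diminished fourth.

d4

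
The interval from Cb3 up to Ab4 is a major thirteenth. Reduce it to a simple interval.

major sixth

Subtracting seven from the interval number removes an octave: 13 − 7 = 6.
So a major thirteenth is an octave plus a major sixth. The quality is unchanged.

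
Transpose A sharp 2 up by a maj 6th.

F double-sharp 3

Counting six letter names up from A lands on F.
A major sixth is 9 semitones; 9 semitones up from A#2 gives F##3.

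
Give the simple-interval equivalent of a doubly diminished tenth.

Each octave removed subtracts seven from the number: 10 − 7 = 3.
That makes a doubly diminished tenth a compound doubly diminished third — an octave plus a doubly diminished third.

doubly diminished 3rd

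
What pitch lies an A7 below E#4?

F3

Counting seven letter names down from E lands on F.
Moving 12 semitones down from E#4 (the size of an augmented seventh) reaches F3.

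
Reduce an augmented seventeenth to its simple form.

Subtracting seven from the interval number removes an octave: 17 − 14 = 3.
That makes an augmented seventeenth a compound augmented third — 2 octaves plus an augmented third.

augmented third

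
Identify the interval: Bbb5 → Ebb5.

perfect fifth

Descending from Bbb5 to Ebb5 is the same interval as ascending Ebb5 to Bbb5.
E to B spans five letter names (E-F-G-A-B), so the interval is some kind of fifth.
Ebb5 to Bbb5 is 7 semitones, matching the perfect fifth exactly, so the quality is perfect.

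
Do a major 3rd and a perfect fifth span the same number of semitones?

A major third is 4 semitones but a perfect fifth is 7 semitones — different sizes.

No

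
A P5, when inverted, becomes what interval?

perfect 4th

The rule of nine gives the new number: 9 − 5 = 4, so a fifth becomes a fourth.
And perfect stays perfect under inversion, so we get a perfect fourth.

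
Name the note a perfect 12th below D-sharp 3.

Counting five letter names plus an octave down from D lands on G.
Moving 19 semitones down from D#3 (the size of a perfect twelfth) reaches G#1.

G-sharp 1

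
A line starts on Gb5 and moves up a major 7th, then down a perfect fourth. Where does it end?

C6

A major seventh up from Gb5 is F6.
F6 down a perfect fourth → C6 (5 semitones).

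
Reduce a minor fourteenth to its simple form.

m7

Take out an octave (7 from the number): 14 − 7 = 7.
So a minor fourteenth is an octave plus a minor seventh. The quality is unchanged.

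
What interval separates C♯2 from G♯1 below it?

Descending from C#2 to G#1 is the same interval as ascending G#1 to C#2.
G to C spans four letter names (G-A-B-C) — that makes it a fourth of some quality.
Counting semitones, G#1→C#2 is 5, which is the perfect fourth.

perfect fourth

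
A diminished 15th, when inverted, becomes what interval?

augmented unison

First reduce the compound diminished fifteenth to its simple form, a diminished octave.
Interval numbers invert to sum to nine: 8 + 1 = 9, so an octave inverts to a unison.
Quality inverts too: diminished becomes augmented. That makes the inversion an augmented unison.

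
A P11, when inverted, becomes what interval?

First reduce the compound perfect eleventh to its simple form, a perfect fourth.
The rule of nine gives the new number: 9 − 4 = 5, so a fourth becomes a fifth.
And perfect stays perfect under inversion, so we get a perfect fifth.

P5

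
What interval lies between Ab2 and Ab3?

A to A is the same letter name, plus an octave — that makes it an octave of some quality.
Ab2 to Ab3 is 12 semitones, matching the perfect octave exactly, so the quality is perfect.

perfect octave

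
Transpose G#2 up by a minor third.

The third takes the letter from G up to B.
Moving 3 semitones up from G#2 (the size of a minor third) reaches B2.

B2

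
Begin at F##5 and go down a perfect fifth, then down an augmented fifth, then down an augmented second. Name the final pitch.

F##5 down a perfect fifth → B#4 (7 semitones).
An augmented fifth down from B#4 is E4.
Down an augmented second from E4: Db4 (3 semitones down).

Db4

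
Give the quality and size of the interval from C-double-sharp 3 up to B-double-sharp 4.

C to B spans seven letter names (C-D-E-F-G-A-B), plus an octave — that makes it a fourteenth of some quality.
Counting semitones, C##3→B##4 is 23, which is the major fourteenth.
(Equivalently, a compound major seventh: a major seventh plus an octave.)

major fourteenth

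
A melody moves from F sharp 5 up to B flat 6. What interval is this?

d11

F to B spans four letter names (F-G-A-B), plus an octave: an eleventh.
The perfect eleventh is 17 semitones; here we have 16, one semitone narrower: diminished.
(Equivalently, a compound diminished fourth: a diminished fourth plus an octave.)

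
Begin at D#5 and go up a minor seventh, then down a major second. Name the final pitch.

Up a minor seventh from D#5: C#6 (10 semitones up).
C#6 down a major second → B5 (2 semitones).

B5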